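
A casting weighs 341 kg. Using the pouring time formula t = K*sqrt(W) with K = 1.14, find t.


Formula: t = K * sqrt(W)
sqrt(W) = sqrt(341) = 18.46619
t = 1.14 * 18.46619 = 21.0515 s

Answer: 21.0515 s


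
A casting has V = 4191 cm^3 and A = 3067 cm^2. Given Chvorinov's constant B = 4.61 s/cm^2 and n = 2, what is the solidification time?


Formula: t_s = B * (V/A)^n  (Chvorinov's rule, n=2)
Modulus M = V/A = 4191/3067 = 1.366482 cm
M^2 = 1.366482^2 = 1.867273 cm^2
t_s = 4.61 * 1.867273 = 8.6081 s


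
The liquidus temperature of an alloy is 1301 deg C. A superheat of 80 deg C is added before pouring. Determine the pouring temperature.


Formula: T_pour = T_melt + Superheat
T_pour = 1301 + 80 = 1381 deg C

Answer: 1381 deg C


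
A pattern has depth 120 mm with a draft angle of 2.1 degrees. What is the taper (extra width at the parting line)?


Formula: taper = depth * tan(draft_angle)
tan(2.1 deg) = 0.0366683
taper = 120 mm * 0.0366683 = 4.4002 mm

Final answer: 4.4002 mm


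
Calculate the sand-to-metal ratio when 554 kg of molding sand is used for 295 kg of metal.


Formula: Sand-to-Metal Ratio = W_sand / W_metal
Ratio = 554 kg / 295 kg = 1.8780

1.8780


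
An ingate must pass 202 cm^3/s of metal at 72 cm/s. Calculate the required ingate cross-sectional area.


Formula: A_ingate = Q / v  (continuity equation)
A = 202 cm^3/s / 72 cm/s = 2.8056 cm^2


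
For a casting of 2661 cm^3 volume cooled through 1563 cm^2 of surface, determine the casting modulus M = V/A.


Formula: Casting Modulus M = V / A
M = 2661 cm^3 / 1563 cm^2 = 1.7025 cm

1.7025 cm


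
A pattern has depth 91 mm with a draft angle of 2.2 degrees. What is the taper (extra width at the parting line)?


Formula: taper = depth * tan(draft_angle)
tan(2.2 deg) = 0.0384161
taper = 91 mm * 0.0384161 = 3.4959 mm

Answer: 3.4959 mm


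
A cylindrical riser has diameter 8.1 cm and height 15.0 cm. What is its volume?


Formula: V = pi * (D/2)^2 * H  (cylinder volume)
Radius = D/2 = 8.1/2 = 4.05 cm
V = pi * 4.05^2 * 15.0 = 772.9496 cm^3

Final answer: 772.9496 cm^3


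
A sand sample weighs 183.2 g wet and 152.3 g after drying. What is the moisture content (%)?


Formula: MC = (W_wet - W_dry) / W_wet * 100
Water mass = 183.2 - 152.3 = 30.9 g
MC = 30.9 / 183.2 * 100 = 16.8668%


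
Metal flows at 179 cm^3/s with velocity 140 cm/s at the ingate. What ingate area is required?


Formula: A_ingate = Q / v  (continuity equation)
A = 179 cm^3/s / 140 cm/s = 1.2786 cm^2


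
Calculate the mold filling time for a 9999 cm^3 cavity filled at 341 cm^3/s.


Formula: t_fill = V_mold / Q_flow
t = 9999 cm^3 / 341 cm^3/s = 29.3226 s

Answer: 29.3226 s


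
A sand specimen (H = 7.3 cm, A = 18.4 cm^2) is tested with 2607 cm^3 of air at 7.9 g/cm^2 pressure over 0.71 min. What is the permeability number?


Formula: Permeability Number P = (V * H) / (p * A * t)
Numerator: V * H = 2607 * 7.3 = 19031.1
Denominator: p * A * t = 7.9 * 18.4 * 0.71 = 103.2056
P = 19031.1 / 103.2056 = 184.3999

184.3999


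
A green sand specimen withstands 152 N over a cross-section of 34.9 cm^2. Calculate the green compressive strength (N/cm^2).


Formula: Compressive Strength = Force / Area
Strength = 152 N / 34.9 cm^2 = 4.3553 N/cm^2

Final answer: 4.3553 N/cm^2


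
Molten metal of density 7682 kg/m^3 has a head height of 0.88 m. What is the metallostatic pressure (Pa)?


Formula: P = rho * g * h
rho * g = 7682 * 9.81 = 75360.42 N/m^3
P = 75360.42 * 0.88 = 66317.1696 Pa

Answer: 66317.1696 Pa


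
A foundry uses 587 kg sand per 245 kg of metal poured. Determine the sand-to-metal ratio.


Formula: Sand-to-Metal Ratio = W_sand / W_metal
Ratio = 587 kg / 245 kg = 2.3959


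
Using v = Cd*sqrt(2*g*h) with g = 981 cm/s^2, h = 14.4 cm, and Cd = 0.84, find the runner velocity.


Formula: v = Cd * sqrt(2 * g * h)  (Torricelli with discharge coefficient)
2*g*h = 2 * 981 * 14.4 = 28252.8 cm^2/s^2
sqrt(28252.8) = 168.08569 cm/s
v = 0.84 * 168.08569 = 141.1920 cm/s


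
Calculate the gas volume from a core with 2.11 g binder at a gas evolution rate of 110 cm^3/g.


Formula: V_gas = W_binder * gas_evolution_rate
V = 2.11 g * 110 cm^3/g = 232.1000 cm^3

Final answer: 232.1000 cm^3


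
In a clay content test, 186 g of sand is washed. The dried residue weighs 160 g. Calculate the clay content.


Formula: Clay% = (W_total - W_washed) / W_total * 100
Clay mass = 186 - 160 = 26 g
Clay% = 26 / 186 * 100 = 13.9785%


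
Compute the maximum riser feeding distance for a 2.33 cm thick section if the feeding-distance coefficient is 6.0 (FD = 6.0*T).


Formula: FD = 6.0 * T  (riser feeding-distance rule)
FD = 6.0 * 2.33 cm = 13.9800 cm

13.9800 cm


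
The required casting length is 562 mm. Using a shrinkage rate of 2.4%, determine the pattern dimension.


Formula: L_pattern = L_casting * (1 + shrinkage_rate/100)
Shrinkage factor = 1 + 2.4/100 = 1.024
L_pattern = 562 mm * 1.024 = 575.4880 mm

Final answer: 575.4880 mm


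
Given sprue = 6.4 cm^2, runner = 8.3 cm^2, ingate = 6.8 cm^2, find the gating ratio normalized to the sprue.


Sprue:Runner:Ingate = 1 : 8.3/6.4 : 6.8/6.4 = 1:1.30:1.06

Final answer: 1:1.30:1.06


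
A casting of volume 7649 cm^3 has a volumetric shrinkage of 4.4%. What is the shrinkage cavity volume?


Formula: V_shrink = V_casting * shrinkage_pct / 100
V_shrink = 7649 cm^3 * 4.4 / 100 = 336.5560 cm^3

Final answer: 336.5560 cm^3


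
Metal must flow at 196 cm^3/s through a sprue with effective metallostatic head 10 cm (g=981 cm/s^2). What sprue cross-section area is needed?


Formula: v = sqrt(2*g*h), A = Q/v
Velocity: v = sqrt(2 * 981 * 10) = sqrt(19620) = 140.0714 cm/s
Sprue area: A = Q / v = 196 / 140.0714 = 1.3993 cm^2

Final answer: 1.3993 cm^2


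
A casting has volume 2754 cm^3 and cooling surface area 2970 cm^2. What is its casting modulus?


Formula: Casting Modulus M = V / A
M = 2754 cm^3 / 2970 cm^2 = 0.9273 cm

Final answer: 0.9273 cm


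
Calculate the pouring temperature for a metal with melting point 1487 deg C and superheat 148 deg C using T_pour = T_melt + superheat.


Formula: T_pour = T_melt + Superheat
T_pour = 1487 + 148 = 1635 deg C

Answer: 1635 deg C


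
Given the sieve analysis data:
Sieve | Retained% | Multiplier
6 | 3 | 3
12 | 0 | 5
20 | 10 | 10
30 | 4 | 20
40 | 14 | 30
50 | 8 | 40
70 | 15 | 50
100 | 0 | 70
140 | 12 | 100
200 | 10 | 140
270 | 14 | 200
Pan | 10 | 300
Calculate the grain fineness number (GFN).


Formula: GFN = sum(pct * multiplier) / sum(pct)
sum(pct * multiplier) = 10079
sum(pct) = 100
GFN = 10079 / 100 = 100.79

Answer: 100.79


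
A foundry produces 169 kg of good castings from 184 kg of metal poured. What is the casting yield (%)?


Formula: Casting Yield = (W_good / W_total) * 100
Yield = (169 kg / 184 kg) * 100 = 91.8478%


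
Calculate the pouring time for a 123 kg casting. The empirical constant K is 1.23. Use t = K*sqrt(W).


Formula: t = K * sqrt(W)
sqrt(W) = sqrt(123) = 11.09054
t = 1.23 * 11.09054 = 13.6414 s

13.6414 s


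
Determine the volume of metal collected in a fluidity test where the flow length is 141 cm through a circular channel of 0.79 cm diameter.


Formula: V = pi * (d/2)^2 * L  (cylinder volume)
Radius = 0.79/2 = 0.395 cm
V = pi * 0.395^2 * 141 = 69.1135 cm^3


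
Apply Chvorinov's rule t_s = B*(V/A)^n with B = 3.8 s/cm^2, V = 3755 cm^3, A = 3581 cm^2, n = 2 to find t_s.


Formula: t_s = B * (V/A)^n  (Chvorinov's rule, n=2)
Modulus M = V/A = 3755/3581 = 1.048590 cm
M^2 = 1.048590^2 = 1.099541 cm^2
t_s = 3.8 * 1.099541 = 4.1783 s


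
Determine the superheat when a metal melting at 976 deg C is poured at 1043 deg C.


Formula: Superheat = T_pour - T_melt
Superheat = 1043 - 976 = 67 deg C

Answer: 67 deg C


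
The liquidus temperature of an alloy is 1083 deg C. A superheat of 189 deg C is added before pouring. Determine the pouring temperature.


Formula: T_pour = T_melt + Superheat
T_pour = 1083 + 189 = 1272 deg C

Answer: 1272 deg C


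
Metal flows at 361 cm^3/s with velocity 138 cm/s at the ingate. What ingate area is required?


Formula: A_ingate = Q / v  (continuity equation)
A = 361 cm^3/s / 138 cm/s = 2.6159 cm^2

Answer: 2.6159 cm^2


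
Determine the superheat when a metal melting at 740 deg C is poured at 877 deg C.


Formula: Superheat = T_pour - T_melt
Superheat = 877 - 740 = 137 deg C

Answer: 137 deg C


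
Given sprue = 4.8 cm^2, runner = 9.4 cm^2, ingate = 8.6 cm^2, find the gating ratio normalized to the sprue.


Sprue:Runner:Ingate = 1 : 9.4/4.8 : 8.6/4.8 = 1:1.96:1.79


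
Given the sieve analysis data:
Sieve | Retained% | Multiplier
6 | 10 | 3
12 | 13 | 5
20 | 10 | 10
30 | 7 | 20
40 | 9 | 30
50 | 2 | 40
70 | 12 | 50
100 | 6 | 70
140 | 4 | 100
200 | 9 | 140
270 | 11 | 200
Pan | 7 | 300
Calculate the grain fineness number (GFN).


Formula: GFN = sum(pct * multiplier) / sum(pct)
sum(pct * multiplier) = 7665
sum(pct) = 100
GFN = 7665 / 100 = 76.65

Answer: 76.65


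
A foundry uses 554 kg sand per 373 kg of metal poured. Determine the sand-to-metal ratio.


Formula: Sand-to-Metal Ratio = W_sand / W_metal
Ratio = 554 kg / 373 kg = 1.4853

1.4853


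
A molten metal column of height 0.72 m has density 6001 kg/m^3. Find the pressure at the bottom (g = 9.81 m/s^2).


Formula: P = rho * g * h
rho * g = 6001 * 9.81 = 58869.81 N/m^3
P = 58869.81 * 0.72 = 42386.2632 Pa


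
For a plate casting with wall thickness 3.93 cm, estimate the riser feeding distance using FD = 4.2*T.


Formula: FD = 4.2 * T  (riser feeding-distance rule)
FD = 4.2 * 3.93 cm = 16.5060 cm


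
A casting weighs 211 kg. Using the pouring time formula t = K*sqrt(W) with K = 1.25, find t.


Formula: t = K * sqrt(W)
sqrt(W) = sqrt(211) = 14.52584
t = 1.25 * 14.52584 = 18.1573 s

Final answer: 18.1573 s


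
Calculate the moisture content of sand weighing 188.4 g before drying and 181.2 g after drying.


Formula: MC = (W_wet - W_dry) / W_wet * 100
Water mass = 188.4 - 181.2 = 7.2 g
MC = 7.2 / 188.4 * 100 = 3.8217%

Final answer: 3.8217%


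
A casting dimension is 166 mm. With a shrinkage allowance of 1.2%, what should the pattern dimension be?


Formula: L_pattern = L_casting * (1 + shrinkage_rate/100)
Shrinkage factor = 1 + 1.2/100 = 1.012
L_pattern = 166 mm * 1.012 = 167.9920 mm

167.9920 mm


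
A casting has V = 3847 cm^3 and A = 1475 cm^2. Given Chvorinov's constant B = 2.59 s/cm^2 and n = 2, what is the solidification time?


Formula: t_s = B * (V/A)^n  (Chvorinov's rule, n=2)
Modulus M = V/A = 3847/1475 = 2.608136 cm
M^2 = 2.608136^2 = 6.802373 cm^2
t_s = 2.59 * 6.802373 = 17.6181 s


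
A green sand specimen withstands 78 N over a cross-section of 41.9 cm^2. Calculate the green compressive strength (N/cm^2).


Formula: Compressive Strength = Force / Area
Strength = 78 N / 41.9 cm^2 = 1.8616 N/cm^2

1.8616 N/cm^2


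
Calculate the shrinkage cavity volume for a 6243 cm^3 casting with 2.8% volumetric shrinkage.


Formula: V_shrink = V_casting * shrinkage_pct / 100
V_shrink = 6243 cm^3 * 2.8 / 100 = 174.8040 cm^3

Answer: 174.8040 cm^3


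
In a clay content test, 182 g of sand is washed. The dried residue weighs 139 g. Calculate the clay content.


Formula: Clay% = (W_total - W_washed) / W_total * 100
Clay mass = 182 - 139 = 43 g
Clay% = 43 / 182 * 100 = 23.6264%

23.6264%


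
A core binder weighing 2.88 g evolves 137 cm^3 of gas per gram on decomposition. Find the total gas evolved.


Formula: V_gas = W_binder * gas_evolution_rate
V = 2.88 g * 137 cm^3/g = 394.5600 cm^3

Final answer: 394.5600 cm^3


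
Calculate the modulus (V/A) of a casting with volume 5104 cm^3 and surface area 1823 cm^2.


Formula: Casting Modulus M = V / A
M = 5104 cm^3 / 1823 cm^2 = 2.7998 cm


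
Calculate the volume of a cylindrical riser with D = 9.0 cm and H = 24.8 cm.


Formula: V = pi * (D/2)^2 * H  (cylinder volume)
Radius = D/2 = 9.0/2 = 4.5 cm
V = pi * 4.5^2 * 24.8 = 1577.7078 cm^3

1577.7078 cm^3


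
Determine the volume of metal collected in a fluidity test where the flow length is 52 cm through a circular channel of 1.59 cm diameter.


Formula: V = pi * (d/2)^2 * L  (cylinder volume)
Radius = 1.59/2 = 0.795 cm
V = pi * 0.795^2 * 52 = 103.2494 cm^3

Answer: 103.2494 cm^3


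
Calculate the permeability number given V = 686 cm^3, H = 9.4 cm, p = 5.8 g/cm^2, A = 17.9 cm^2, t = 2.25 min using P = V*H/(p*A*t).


Formula: Permeability Number P = (V * H) / (p * A * t)
Numerator: V * H = 686 * 9.4 = 6448.4
Denominator: p * A * t = 5.8 * 17.9 * 2.25 = 233.595
P = 6448.4 / 233.595 = 27.6050

27.6050


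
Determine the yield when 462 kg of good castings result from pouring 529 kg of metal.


Formula: Casting Yield = (W_good / W_total) * 100
Yield = (462 kg / 529 kg) * 100 = 87.3346%

Answer: 87.3346%


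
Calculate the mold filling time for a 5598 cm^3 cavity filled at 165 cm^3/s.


Formula: t_fill = V_mold / Q_flow
t = 5598 cm^3 / 165 cm^3/s = 33.9273 s

Final answer: 33.9273 s


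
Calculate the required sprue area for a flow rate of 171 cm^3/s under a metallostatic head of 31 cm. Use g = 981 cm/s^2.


Formula: v = sqrt(2*g*h), A = Q/v
Velocity: v = sqrt(2 * 981 * 31) = sqrt(60822) = 246.6212 cm/s
Sprue area: A = Q / v = 171 / 246.6212 = 0.6934 cm^2

Answer: 0.6934 cm^2


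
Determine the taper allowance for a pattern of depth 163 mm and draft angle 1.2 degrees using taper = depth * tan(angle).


Formula: taper = depth * tan(draft_angle)
tan(1.2 deg) = 0.0209470
taper = 163 mm * 0.0209470 = 3.4144 mm

3.4144 mm


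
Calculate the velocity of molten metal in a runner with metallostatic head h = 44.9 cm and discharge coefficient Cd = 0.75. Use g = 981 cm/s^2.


Formula: v = Cd * sqrt(2 * g * h)  (Torricelli with discharge coefficient)
2*g*h = 2 * 981 * 44.9 = 88093.8 cm^2/s^2
sqrt(88093.8) = 296.80600 cm/s
v = 0.75 * 296.80600 = 222.6045 cm/s

Final answer: 222.6045 cm/s


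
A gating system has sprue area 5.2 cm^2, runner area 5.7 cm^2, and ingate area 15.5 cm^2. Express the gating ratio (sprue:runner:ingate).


Sprue:Runner:Ingate = 1 : 5.7/5.2 : 15.5/5.2 = 1:1.10:2.98

Final answer: 1:1.10:2.98


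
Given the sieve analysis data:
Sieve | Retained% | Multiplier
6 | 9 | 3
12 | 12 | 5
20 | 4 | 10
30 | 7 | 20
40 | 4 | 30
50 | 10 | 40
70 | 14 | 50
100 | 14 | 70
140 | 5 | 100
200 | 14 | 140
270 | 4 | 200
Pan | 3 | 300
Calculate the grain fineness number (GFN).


Formula: GFN = sum(pct * multiplier) / sum(pct)
sum(pct * multiplier) = 6627
sum(pct) = 100
GFN = 6627 / 100 = 66.27

66.27


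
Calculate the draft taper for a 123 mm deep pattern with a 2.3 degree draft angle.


Formula: taper = depth * tan(draft_angle)
tan(2.3 deg) = 0.0401641
taper = 123 mm * 0.0401641 = 4.9402 mm

4.9402 mm


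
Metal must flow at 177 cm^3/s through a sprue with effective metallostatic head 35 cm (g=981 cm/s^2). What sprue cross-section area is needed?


Formula: v = sqrt(2*g*h), A = Q/v
Velocity: v = sqrt(2 * 981 * 35) = sqrt(68670) = 262.0496 cm/s
Sprue area: A = Q / v = 177 / 262.0496 = 0.6754 cm^2

Final answer: 0.6754 cm^2


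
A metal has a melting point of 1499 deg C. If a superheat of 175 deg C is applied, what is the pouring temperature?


Formula: T_pour = T_melt + Superheat
T_pour = 1499 + 175 = 1674 deg C

1674 deg C


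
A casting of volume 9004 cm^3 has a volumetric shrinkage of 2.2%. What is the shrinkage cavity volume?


Formula: V_shrink = V_casting * shrinkage_pct / 100
V_shrink = 9004 cm^3 * 2.2 / 100 = 198.0880 cm^3

Answer: 198.0880 cm^3


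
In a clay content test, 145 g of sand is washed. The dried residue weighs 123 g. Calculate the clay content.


Formula: Clay% = (W_total - W_washed) / W_total * 100
Clay mass = 145 - 123 = 22 g
Clay% = 22 / 145 * 100 = 15.1724%

15.1724%


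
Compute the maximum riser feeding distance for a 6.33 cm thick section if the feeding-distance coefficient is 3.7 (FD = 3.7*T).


Formula: FD = 3.7 * T  (riser feeding-distance rule)
FD = 3.7 * 6.33 cm = 23.4210 cm


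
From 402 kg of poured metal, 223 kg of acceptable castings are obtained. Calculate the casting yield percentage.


Formula: Casting Yield = (W_good / W_total) * 100
Yield = (223 kg / 402 kg) * 100 = 55.4726%


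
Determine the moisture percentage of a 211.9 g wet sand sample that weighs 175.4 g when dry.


Formula: MC = (W_wet - W_dry) / W_wet * 100
Water mass = 211.9 - 175.4 = 36.5 g
MC = 36.5 / 211.9 * 100 = 17.2251%

Answer: 17.2251%


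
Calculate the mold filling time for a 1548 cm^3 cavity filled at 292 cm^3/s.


Formula: t_fill = V_mold / Q_flow
t = 1548 cm^3 / 292 cm^3/s = 5.3014 s


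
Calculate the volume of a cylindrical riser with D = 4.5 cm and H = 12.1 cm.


Formula: V = pi * (D/2)^2 * H  (cylinder volume)
Radius = D/2 = 4.5/2 = 2.25 cm
V = pi * 2.25^2 * 12.1 = 192.4422 cm^3


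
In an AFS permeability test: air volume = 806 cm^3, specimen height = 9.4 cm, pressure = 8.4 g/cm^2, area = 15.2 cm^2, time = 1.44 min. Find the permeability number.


Formula: Permeability Number P = (V * H) / (p * A * t)
Numerator: V * H = 806 * 9.4 = 7576.4
Denominator: p * A * t = 8.4 * 15.2 * 1.44 = 183.8592
P = 7576.4 / 183.8592 = 41.2076

Answer: 41.2076


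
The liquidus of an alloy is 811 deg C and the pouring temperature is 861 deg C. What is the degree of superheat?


Formula: Superheat = T_pour - T_melt
Superheat = 861 - 811 = 50 deg C


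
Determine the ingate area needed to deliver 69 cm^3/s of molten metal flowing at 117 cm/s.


Formula: A_ingate = Q / v  (continuity equation)
A = 69 cm^3/s / 117 cm/s = 0.5897 cm^2


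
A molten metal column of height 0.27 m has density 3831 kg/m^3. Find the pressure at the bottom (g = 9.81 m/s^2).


Formula: P = rho * g * h
rho * g = 3831 * 9.81 = 37582.11 N/m^3
P = 37582.11 * 0.27 = 10147.1697 Pa

Answer: 10147.1697 Pa


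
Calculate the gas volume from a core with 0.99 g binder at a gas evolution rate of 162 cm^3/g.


Formula: V_gas = W_binder * gas_evolution_rate
V = 0.99 g * 162 cm^3/g = 160.3800 cm^3

Final answer: 160.3800 cm^3


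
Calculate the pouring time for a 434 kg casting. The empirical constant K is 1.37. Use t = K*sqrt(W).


Formula: t = K * sqrt(W)
sqrt(W) = sqrt(434) = 20.83267
t = 1.37 * 20.83267 = 28.5408 s

Answer: 28.5408 s


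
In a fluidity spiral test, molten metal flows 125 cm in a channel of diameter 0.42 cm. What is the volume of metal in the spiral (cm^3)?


Formula: V = pi * (d/2)^2 * L  (cylinder volume)
Radius = 0.42/2 = 0.21 cm
V = pi * 0.21^2 * 125 = 17.3180 cm^3

17.3180 cm^3


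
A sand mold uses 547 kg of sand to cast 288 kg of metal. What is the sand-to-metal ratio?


Formula: Sand-to-Metal Ratio = W_sand / W_metal
Ratio = 547 kg / 288 kg = 1.8993


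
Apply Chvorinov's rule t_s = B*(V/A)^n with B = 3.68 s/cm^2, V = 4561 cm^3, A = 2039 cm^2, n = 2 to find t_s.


Formula: t_s = B * (V/A)^n  (Chvorinov's rule, n=2)
Modulus M = V/A = 4561/2039 = 2.236881 cm
M^2 = 2.236881^2 = 5.003637 cm^2
t_s = 3.68 * 5.003637 = 18.4134 s

Answer: 18.4134 s


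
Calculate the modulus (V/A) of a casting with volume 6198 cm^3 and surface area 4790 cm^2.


Formula: Casting Modulus M = V / A
M = 6198 cm^3 / 4790 cm^2 = 1.2939 cm


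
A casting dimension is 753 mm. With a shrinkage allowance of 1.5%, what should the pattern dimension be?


Formula: L_pattern = L_casting * (1 + shrinkage_rate/100)
Shrinkage factor = 1 + 1.5/100 = 1.015
L_pattern = 753 mm * 1.015 = 764.2950 mm

Final answer: 764.2950 mm


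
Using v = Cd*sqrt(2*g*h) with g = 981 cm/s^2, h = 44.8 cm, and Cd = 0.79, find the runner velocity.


Formula: v = Cd * sqrt(2 * g * h)  (Torricelli with discharge coefficient)
2*g*h = 2 * 981 * 44.8 = 87897.6 cm^2/s^2
sqrt(87897.6) = 296.47529 cm/s
v = 0.79 * 296.47529 = 234.2155 cm/s

Answer: 234.2155 cm/s


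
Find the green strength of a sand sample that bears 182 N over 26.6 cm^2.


Formula: Compressive Strength = Force / Area
Strength = 182 N / 26.6 cm^2 = 6.8421 N/cm^2

6.8421 N/cm^2


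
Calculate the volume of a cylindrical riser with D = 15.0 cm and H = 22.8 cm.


Formula: V = pi * (D/2)^2 * H  (cylinder volume)
Radius = D/2 = 15.0/2 = 7.5 cm
V = pi * 7.5^2 * 22.8 = 4029.0926 cm^3

Final answer: 4029.0926 cm^3


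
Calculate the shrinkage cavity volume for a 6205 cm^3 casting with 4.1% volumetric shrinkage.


Formula: V_shrink = V_casting * shrinkage_pct / 100
V_shrink = 6205 cm^3 * 4.1 / 100 = 254.4050 cm^3


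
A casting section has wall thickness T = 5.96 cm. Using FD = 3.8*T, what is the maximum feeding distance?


Formula: FD = 3.8 * T  (riser feeding-distance rule)
FD = 3.8 * 5.96 cm = 22.6480 cm

Answer: 22.6480 cm


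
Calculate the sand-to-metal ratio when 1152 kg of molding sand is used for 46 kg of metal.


Formula: Sand-to-Metal Ratio = W_sand / W_metal
Ratio = 1152 kg / 46 kg = 25.0435

Answer: 25.0435


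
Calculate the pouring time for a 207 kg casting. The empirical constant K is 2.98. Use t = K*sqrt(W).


Formula: t = K * sqrt(W)
sqrt(W) = sqrt(207) = 14.38749
t = 2.98 * 14.38749 = 42.8747 s


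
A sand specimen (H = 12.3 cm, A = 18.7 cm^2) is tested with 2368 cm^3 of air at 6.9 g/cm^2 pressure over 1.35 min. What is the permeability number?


Formula: Permeability Number P = (V * H) / (p * A * t)
Numerator: V * H = 2368 * 12.3 = 29126.4
Denominator: p * A * t = 6.9 * 18.7 * 1.35 = 174.1905
P = 29126.4 / 174.1905 = 167.2100

Answer: 167.2100


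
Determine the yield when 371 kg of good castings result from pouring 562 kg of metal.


Formula: Casting Yield = (W_good / W_total) * 100
Yield = (371 kg / 562 kg) * 100 = 66.0142%

66.0142%


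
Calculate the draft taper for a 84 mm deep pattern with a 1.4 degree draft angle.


Formula: taper = depth * tan(draft_angle)
tan(1.4 deg) = 0.0244395
taper = 84 mm * 0.0244395 = 2.0529 mm

Answer: 2.0529 mm


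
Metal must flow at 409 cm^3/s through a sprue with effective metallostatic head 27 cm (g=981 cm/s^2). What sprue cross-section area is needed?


Formula: v = sqrt(2*g*h), A = Q/v
Velocity: v = sqrt(2 * 981 * 27) = sqrt(52974) = 230.1608 cm/s
Sprue area: A = Q / v = 409 / 230.1608 = 1.7770 cm^2

Final answer: 1.7770 cm^2


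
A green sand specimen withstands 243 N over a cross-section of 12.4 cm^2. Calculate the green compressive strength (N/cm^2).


Formula: Compressive Strength = Force / Area
Strength = 243 N / 12.4 cm^2 = 19.5968 N/cm^2


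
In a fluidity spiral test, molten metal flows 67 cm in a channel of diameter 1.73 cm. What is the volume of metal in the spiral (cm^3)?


Formula: V = pi * (d/2)^2 * L  (cylinder volume)
Radius = 1.73/2 = 0.865 cm
V = pi * 0.865^2 * 67 = 157.4914 cm^3

Answer: 157.4914 cm^3


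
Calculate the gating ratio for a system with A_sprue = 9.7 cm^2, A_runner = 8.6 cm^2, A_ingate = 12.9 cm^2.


Sprue:Runner:Ingate = 1 : 8.6/9.7 : 12.9/9.7 = 1:0.89:1.33

Final answer: 1:0.89:1.33


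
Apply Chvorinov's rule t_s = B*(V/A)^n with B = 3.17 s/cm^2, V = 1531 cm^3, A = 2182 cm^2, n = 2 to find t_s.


Formula: t_s = B * (V/A)^n  (Chvorinov's rule, n=2)
Modulus M = V/A = 1531/2182 = 0.701650 cm
M^2 = 0.701650^2 = 0.492313 cm^2
t_s = 3.17 * 0.492313 = 1.5606 s

Final answer: 1.5606 s


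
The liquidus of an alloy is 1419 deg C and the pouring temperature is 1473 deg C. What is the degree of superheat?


Formula: Superheat = T_pour - T_melt
Superheat = 1473 - 1419 = 54 deg C

Final answer: 54 deg C


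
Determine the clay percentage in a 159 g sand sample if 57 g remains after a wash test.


Formula: Clay% = (W_total - W_washed) / W_total * 100
Clay mass = 159 - 57 = 102 g
Clay% = 102 / 159 * 100 = 64.1509%


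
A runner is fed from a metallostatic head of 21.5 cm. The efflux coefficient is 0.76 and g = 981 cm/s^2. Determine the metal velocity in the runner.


Formula: v = Cd * sqrt(2 * g * h)  (Torricelli with discharge coefficient)
2*g*h = 2 * 981 * 21.5 = 42183.0 cm^2/s^2
sqrt(42183.0) = 205.38500 cm/s
v = 0.76 * 205.38500 = 156.0926 cm/s

156.0926 cm/s


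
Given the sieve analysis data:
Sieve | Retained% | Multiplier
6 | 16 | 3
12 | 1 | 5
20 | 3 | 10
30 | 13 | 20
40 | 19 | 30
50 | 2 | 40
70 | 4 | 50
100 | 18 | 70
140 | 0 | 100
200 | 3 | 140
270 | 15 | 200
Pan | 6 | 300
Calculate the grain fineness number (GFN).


Formula: GFN = sum(pct * multiplier) / sum(pct)
sum(pct * multiplier) = 7673
sum(pct) = 100
GFN = 7673 / 100 = 76.73


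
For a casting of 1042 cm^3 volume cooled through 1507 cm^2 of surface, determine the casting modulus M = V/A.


Formula: Casting Modulus M = V / A
M = 1042 cm^3 / 1507 cm^2 = 0.6914 cm

Final answer: 0.6914 cm


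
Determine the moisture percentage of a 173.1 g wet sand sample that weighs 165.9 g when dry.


Formula: MC = (W_wet - W_dry) / W_wet * 100
Water mass = 173.1 - 165.9 = 7.2 g
MC = 7.2 / 173.1 * 100 = 4.1594%


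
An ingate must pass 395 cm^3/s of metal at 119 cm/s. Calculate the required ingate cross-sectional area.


Formula: A_ingate = Q / v  (continuity equation)
A = 395 cm^3/s / 119 cm/s = 3.3193 cm^2

3.3193 cm^2


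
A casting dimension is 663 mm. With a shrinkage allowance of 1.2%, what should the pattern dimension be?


Formula: L_pattern = L_casting * (1 + shrinkage_rate/100)
Shrinkage factor = 1 + 1.2/100 = 1.012
L_pattern = 663 mm * 1.012 = 670.9560 mm

Final answer: 670.9560 mm


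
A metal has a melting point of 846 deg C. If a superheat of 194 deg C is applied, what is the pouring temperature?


Formula: T_pour = T_melt + Superheat
T_pour = 846 + 194 = 1040 deg C

Answer: 1040 deg C


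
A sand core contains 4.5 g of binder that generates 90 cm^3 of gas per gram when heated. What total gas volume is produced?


Formula: V_gas = W_binder * gas_evolution_rate
V = 4.5 g * 90 cm^3/g = 405.0000 cm^3


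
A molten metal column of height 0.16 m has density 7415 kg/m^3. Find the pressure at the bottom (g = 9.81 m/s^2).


Formula: P = rho * g * h
rho * g = 7415 * 9.81 = 72741.15 N/m^3
P = 72741.15 * 0.16 = 11638.5840 Pa

Answer: 11638.5840 Pa


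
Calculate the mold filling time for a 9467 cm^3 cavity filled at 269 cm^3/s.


Formula: t_fill = V_mold / Q_flow
t = 9467 cm^3 / 269 cm^3/s = 35.1933 s


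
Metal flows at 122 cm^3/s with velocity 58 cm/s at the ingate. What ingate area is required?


Formula: A_ingate = Q / v  (continuity equation)
A = 122 cm^3/s / 58 cm/s = 2.1034 cm^2

2.1034 cm^2


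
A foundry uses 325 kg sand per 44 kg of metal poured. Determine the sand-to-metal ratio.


Formula: Sand-to-Metal Ratio = W_sand / W_metal
Ratio = 325 kg / 44 kg = 7.3864

Answer: 7.3864


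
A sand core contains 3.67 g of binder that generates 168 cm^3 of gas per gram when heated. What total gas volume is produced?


Formula: V_gas = W_binder * gas_evolution_rate
V = 3.67 g * 168 cm^3/g = 616.5600 cm^3

Final answer: 616.5600 cm^3


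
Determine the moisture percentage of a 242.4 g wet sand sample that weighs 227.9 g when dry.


Formula: MC = (W_wet - W_dry) / W_wet * 100
Water mass = 242.4 - 227.9 = 14.5 g
MC = 14.5 / 242.4 * 100 = 5.9818%

Final answer: 5.9818%


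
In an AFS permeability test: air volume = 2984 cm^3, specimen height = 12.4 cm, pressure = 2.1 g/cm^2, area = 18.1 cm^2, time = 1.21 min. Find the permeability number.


Formula: Permeability Number P = (V * H) / (p * A * t)
Numerator: V * H = 2984 * 12.4 = 37001.6
Denominator: p * A * t = 2.1 * 18.1 * 1.21 = 45.9921
P = 37001.6 / 45.9921 = 804.5208

804.5208


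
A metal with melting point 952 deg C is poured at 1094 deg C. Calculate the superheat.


Formula: Superheat = T_pour - T_melt
Superheat = 1094 - 952 = 142 deg C

142 deg C


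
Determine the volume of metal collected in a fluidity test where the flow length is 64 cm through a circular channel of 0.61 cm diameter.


Formula: V = pi * (d/2)^2 * L  (cylinder volume)
Radius = 0.61/2 = 0.305 cm
V = pi * 0.305^2 * 64 = 18.7038 cm^3

18.7038 cm^3


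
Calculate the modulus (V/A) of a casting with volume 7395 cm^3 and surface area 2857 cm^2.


Formula: Casting Modulus M = V / A
M = 7395 cm^3 / 2857 cm^2 = 2.5884 cm

Final answer: 2.5884 cm


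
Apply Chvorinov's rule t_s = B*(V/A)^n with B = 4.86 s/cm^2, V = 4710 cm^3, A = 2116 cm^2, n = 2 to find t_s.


Formula: t_s = B * (V/A)^n  (Chvorinov's rule, n=2)
Modulus M = V/A = 4710/2116 = 2.225898 cm
M^2 = 2.225898^2 = 4.954622 cm^2
t_s = 4.86 * 4.954622 = 24.0795 s

Final answer: 24.0795 s


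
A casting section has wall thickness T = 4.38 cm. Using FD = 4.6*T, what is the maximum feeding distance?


Formula: FD = 4.6 * T  (riser feeding-distance rule)
FD = 4.6 * 4.38 cm = 20.1480 cm

Answer: 20.1480 cm


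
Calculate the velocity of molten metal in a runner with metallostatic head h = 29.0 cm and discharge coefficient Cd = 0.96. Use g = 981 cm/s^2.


Formula: v = Cd * sqrt(2 * g * h)  (Torricelli with discharge coefficient)
2*g*h = 2 * 981 * 29.0 = 56898.0 cm^2/s^2
sqrt(56898.0) = 238.53302 cm/s
v = 0.96 * 238.53302 = 228.9917 cm/s

228.9917 cm/s


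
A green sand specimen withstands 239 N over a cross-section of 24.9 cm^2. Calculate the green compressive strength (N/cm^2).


Formula: Compressive Strength = Force / Area
Strength = 239 N / 24.9 cm^2 = 9.5984 N/cm^2


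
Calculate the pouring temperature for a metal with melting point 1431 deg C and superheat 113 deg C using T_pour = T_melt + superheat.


Formula: T_pour = T_melt + Superheat
T_pour = 1431 + 113 = 1544 deg C

Answer: 1544 deg C


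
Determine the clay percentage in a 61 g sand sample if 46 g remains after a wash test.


Formula: Clay% = (W_total - W_washed) / W_total * 100
Clay mass = 61 - 46 = 15 g
Clay% = 15 / 61 * 100 = 24.5902%

Answer: 24.5902%


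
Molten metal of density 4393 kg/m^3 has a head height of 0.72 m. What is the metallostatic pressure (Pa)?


Formula: P = rho * g * h
rho * g = 4393 * 9.81 = 43095.33 N/m^3
P = 43095.33 * 0.72 = 31028.6376 Pa

Final answer: 31028.6376 Pa


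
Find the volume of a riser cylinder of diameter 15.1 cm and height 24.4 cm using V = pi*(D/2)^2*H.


Formula: V = pi * (D/2)^2 * H  (cylinder volume)
Radius = D/2 = 15.1/2 = 7.55 cm
V = pi * 7.55^2 * 24.4 = 4369.5187 cm^3

4369.5187 cm^3


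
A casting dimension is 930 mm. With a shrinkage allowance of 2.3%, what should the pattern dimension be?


Formula: L_pattern = L_casting * (1 + shrinkage_rate/100)
Shrinkage factor = 1 + 2.3/100 = 1.023
L_pattern = 930 mm * 1.023 = 951.3900 mm


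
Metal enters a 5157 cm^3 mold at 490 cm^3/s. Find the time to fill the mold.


Formula: t_fill = V_mold / Q_flow
t = 5157 cm^3 / 490 cm^3/s = 10.5245 s

10.5245 s


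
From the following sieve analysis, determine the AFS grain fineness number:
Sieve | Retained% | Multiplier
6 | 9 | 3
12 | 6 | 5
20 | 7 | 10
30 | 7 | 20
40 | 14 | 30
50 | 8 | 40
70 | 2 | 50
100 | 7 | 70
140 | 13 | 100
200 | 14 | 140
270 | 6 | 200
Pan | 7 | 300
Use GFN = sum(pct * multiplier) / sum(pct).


Formula: GFN = sum(pct * multiplier) / sum(pct)
sum(pct * multiplier) = 8157
sum(pct) = 100
GFN = 8157 / 100 = 81.57


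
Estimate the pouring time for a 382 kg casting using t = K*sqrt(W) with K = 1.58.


Formula: t = K * sqrt(W)
sqrt(W) = sqrt(382) = 19.54482
t = 1.58 * 19.54482 = 30.8808 s

30.8808 s


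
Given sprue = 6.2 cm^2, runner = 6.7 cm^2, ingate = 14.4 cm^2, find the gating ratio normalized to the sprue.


Sprue:Runner:Ingate = 1 : 6.7/6.2 : 14.4/6.2 = 1:1.08:2.32


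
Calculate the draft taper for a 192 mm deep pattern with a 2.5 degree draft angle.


Formula: taper = depth * tan(draft_angle)
tan(2.5 deg) = 0.0436609
taper = 192 mm * 0.0436609 = 8.3829 mm


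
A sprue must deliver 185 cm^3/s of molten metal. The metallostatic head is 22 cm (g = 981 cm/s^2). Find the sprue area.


Formula: v = sqrt(2*g*h), A = Q/v
Velocity: v = sqrt(2 * 981 * 22) = sqrt(43164) = 207.7595 cm/s
Sprue area: A = Q / v = 185 / 207.7595 = 0.8905 cm^2

0.8905 cm^2


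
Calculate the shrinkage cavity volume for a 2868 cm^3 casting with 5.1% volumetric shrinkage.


Formula: V_shrink = V_casting * shrinkage_pct / 100
V_shrink = 2868 cm^3 * 5.1 / 100 = 146.2680 cm^3

Final answer: 146.2680 cm^3


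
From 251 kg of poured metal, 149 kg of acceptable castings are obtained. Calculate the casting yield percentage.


Formula: Casting Yield = (W_good / W_total) * 100
Yield = (149 kg / 251 kg) * 100 = 59.3625%

Final answer: 59.3625%


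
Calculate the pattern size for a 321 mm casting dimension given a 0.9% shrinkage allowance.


Formula: L_pattern = L_casting * (1 + shrinkage_rate/100)
Shrinkage factor = 1 + 0.9/100 = 1.009
L_pattern = 321 mm * 1.009 = 323.8890 mm

323.8890 mm


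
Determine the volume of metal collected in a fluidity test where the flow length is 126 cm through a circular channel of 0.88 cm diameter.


Formula: V = pi * (d/2)^2 * L  (cylinder volume)
Radius = 0.88/2 = 0.44 cm
V = pi * 0.44^2 * 126 = 76.6348 cm^3


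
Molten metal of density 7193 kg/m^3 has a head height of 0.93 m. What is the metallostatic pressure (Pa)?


Formula: P = rho * g * h
rho * g = 7193 * 9.81 = 70563.33 N/m^3
P = 70563.33 * 0.93 = 65623.8969 Pa

65623.8969 Pa


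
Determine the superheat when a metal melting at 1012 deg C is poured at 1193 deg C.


Formula: Superheat = T_pour - T_melt
Superheat = 1193 - 1012 = 181 deg C


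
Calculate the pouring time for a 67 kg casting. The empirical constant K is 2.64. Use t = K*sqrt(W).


Formula: t = K * sqrt(W)
sqrt(W) = sqrt(67) = 8.18535
t = 2.64 * 8.18535 = 21.6093 s

Final answer: 21.6093 s


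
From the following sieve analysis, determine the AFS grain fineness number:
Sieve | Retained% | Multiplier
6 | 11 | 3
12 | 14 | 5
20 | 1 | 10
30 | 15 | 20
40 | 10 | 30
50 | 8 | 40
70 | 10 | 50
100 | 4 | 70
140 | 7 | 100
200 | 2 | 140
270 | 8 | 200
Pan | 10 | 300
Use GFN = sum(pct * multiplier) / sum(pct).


Formula: GFN = sum(pct * multiplier) / sum(pct)
sum(pct * multiplier) = 7393
sum(pct) = 100
GFN = 7393 / 100 = 73.93


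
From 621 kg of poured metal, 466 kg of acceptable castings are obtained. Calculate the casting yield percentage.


Formula: Casting Yield = (W_good / W_total) * 100
Yield = (466 kg / 621 kg) * 100 = 75.0403%


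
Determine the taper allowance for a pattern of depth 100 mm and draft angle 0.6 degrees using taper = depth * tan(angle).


Formula: taper = depth * tan(draft_angle)
tan(0.6 deg) = 0.0104724
taper = 100 mm * 0.0104724 = 1.0472 mm

1.0472 mm


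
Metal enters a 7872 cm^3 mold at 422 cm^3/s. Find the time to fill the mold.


Formula: t_fill = V_mold / Q_flow
t = 7872 cm^3 / 422 cm^3/s = 18.6540 s

Final answer: 18.6540 s


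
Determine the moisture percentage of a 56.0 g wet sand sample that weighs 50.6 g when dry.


Formula: MC = (W_wet - W_dry) / W_wet * 100
Water mass = 56.0 - 50.6 = 5.4 g
MC = 5.4 / 56.0 * 100 = 9.6429%

9.6429%


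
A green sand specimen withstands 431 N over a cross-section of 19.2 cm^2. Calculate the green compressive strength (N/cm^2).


Formula: Compressive Strength = Force / Area
Strength = 431 N / 19.2 cm^2 = 22.4479 N/cm^2

Final answer: 22.4479 N/cm^2


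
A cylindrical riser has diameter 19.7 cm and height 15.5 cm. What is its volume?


Formula: V = pi * (D/2)^2 * H  (cylinder volume)
Radius = D/2 = 19.7/2 = 9.85 cm
V = pi * 9.85^2 * 15.5 = 4724.4802 cm^3

Final answer: 4724.4802 cm^3


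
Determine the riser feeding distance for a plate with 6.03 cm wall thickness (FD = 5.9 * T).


Formula: FD = 5.9 * T  (riser feeding-distance rule)
FD = 5.9 * 6.03 cm = 35.5770 cm

35.5770 cm


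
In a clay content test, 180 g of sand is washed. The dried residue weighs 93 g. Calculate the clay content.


Formula: Clay% = (W_total - W_washed) / W_total * 100
Clay mass = 180 - 93 = 87 g
Clay% = 87 / 180 * 100 = 48.3333%

48.3333%


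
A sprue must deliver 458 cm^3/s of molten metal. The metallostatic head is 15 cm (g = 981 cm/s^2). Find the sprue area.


Formula: v = sqrt(2*g*h), A = Q/v
Velocity: v = sqrt(2 * 981 * 15) = sqrt(29430) = 171.5517 cm/s
Sprue area: A = Q / v = 458 / 171.5517 = 2.6697 cm^2

Final answer: 2.6697 cm^2


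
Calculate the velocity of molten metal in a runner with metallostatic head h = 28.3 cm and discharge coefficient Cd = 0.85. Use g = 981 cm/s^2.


Formula: v = Cd * sqrt(2 * g * h)  (Torricelli with discharge coefficient)
2*g*h = 2 * 981 * 28.3 = 55524.6 cm^2/s^2
sqrt(55524.6) = 235.63658 cm/s
v = 0.85 * 235.63658 = 200.2911 cm/s

200.2911 cm/s


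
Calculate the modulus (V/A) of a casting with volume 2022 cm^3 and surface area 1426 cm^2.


Formula: Casting Modulus M = V / A
M = 2022 cm^3 / 1426 cm^2 = 1.4180 cm

1.4180 cm


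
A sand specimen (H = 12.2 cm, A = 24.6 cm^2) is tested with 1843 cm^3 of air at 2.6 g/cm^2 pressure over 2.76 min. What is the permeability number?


Formula: Permeability Number P = (V * H) / (p * A * t)
Numerator: V * H = 1843 * 12.2 = 22484.6
Denominator: p * A * t = 2.6 * 24.6 * 2.76 = 176.5296
P = 22484.6 / 176.5296 = 127.3701

127.3701


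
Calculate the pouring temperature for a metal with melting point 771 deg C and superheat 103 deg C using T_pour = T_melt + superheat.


Formula: T_pour = T_melt + Superheat
T_pour = 771 + 103 = 874 deg C

Final answer: 874 deg C


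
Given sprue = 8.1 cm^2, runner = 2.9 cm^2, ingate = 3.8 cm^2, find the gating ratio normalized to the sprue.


Sprue:Runner:Ingate = 1 : 2.9/8.1 : 3.8/8.1 = 1:0.36:0.47


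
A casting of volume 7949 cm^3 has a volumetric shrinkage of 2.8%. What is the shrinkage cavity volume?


Formula: V_shrink = V_casting * shrinkage_pct / 100
V_shrink = 7949 cm^3 * 2.8 / 100 = 222.5720 cm^3

Final answer: 222.5720 cm^3


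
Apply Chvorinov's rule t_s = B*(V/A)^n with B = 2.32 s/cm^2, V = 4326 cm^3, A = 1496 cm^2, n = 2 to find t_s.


Formula: t_s = B * (V/A)^n  (Chvorinov's rule, n=2)
Modulus M = V/A = 4326/1496 = 2.891711 cm
M^2 = 2.891711^2 = 8.361993 cm^2
t_s = 2.32 * 8.361993 = 19.3998 s

Answer: 19.3998 s


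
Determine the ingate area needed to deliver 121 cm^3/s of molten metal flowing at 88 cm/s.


Formula: A_ingate = Q / v  (continuity equation)
A = 121 cm^3/s / 88 cm/s = 1.3750 cm^2

1.3750 cm^2


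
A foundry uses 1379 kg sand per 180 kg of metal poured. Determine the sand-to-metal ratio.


Formula: Sand-to-Metal Ratio = W_sand / W_metal
Ratio = 1379 kg / 180 kg = 7.6611


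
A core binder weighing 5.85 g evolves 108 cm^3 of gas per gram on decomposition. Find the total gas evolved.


Formula: V_gas = W_binder * gas_evolution_rate
V = 5.85 g * 108 cm^3/g = 631.8000 cm^3

Answer: 631.8000 cm^3


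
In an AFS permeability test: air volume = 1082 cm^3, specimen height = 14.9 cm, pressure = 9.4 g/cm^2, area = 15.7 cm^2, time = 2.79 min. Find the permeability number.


Formula: Permeability Number P = (V * H) / (p * A * t)
Numerator: V * H = 1082 * 14.9 = 16121.8
Denominator: p * A * t = 9.4 * 15.7 * 2.79 = 411.7482
P = 16121.8 / 411.7482 = 39.1545

39.1545


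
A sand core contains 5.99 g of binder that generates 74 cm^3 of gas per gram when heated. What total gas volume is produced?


Formula: V_gas = W_binder * gas_evolution_rate
V = 5.99 g * 74 cm^3/g = 443.2600 cm^3

443.2600 cm^3


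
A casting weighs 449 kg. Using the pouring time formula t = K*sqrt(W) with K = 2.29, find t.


Formula: t = K * sqrt(W)
sqrt(W) = sqrt(449) = 21.18962
t = 2.29 * 21.18962 = 48.5242 s

48.5242 s


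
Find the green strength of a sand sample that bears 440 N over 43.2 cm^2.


Formula: Compressive Strength = Force / Area
Strength = 440 N / 43.2 cm^2 = 10.1852 N/cm^2

Final answer: 10.1852 N/cm^2
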